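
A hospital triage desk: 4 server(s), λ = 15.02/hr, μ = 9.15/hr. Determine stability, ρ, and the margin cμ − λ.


Total capacity cμ = 4·9.15 = 36.60/hr
ρ = λ/(cμ) = 15.02/36.60 = 0.4104
Stable ⇔ ρ < 1: YES
Spare capacity = cμ − λ = 36.60 − 15.02 = 21.58/hr

Final: ρ = 0.4104; stable; margin = 21.58/hr


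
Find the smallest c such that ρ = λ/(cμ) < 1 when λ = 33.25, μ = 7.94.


Stability requires cμ > λ ⇔ c > λ/μ.
λ/μ = 33.25/7.94 = 4.1877
Minimum integer c = ⌊4.1877⌋ + 1 = 5
Check: 5·7.94 = 39.70 > 33.25, while 4·7.94 = 31.76 ≤ 33.25

Final: 5 servers


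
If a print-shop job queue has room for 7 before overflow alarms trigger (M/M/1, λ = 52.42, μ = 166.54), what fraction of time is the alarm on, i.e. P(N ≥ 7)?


ρ = 52.42/166.54 = 0.3148
P(N ≥ n) = ρ^n = 0.3148^7 = 0.0003061

Final: 0.0003061


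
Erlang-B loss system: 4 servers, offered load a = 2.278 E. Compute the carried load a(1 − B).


B(4,2.278) = 0.125158 (Erlang-B)
Carried load = a(1 − B) = 2.278·(1 − 0.125158) = 2.278·0.874842 = 1.9929 E

Final: 1.9929 Erlangs


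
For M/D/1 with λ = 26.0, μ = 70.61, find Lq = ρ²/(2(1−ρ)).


ρ = 26.0/70.61 = 0.3682
M/D/1: Lq = ρ²/(2(1−ρ)) = 0.1356/(2·0.6318) = 0.10730

Final: 0.10730


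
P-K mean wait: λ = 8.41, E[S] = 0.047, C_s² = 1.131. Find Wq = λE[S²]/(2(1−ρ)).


ρ = λ·E[S] = 8.41·0.047 = 0.3953
E[S²] = E[S]²(1+C_s²) = 0.047²·(1+1.131) = 0.004707
Wq = λ·E[S²]/(2(1−ρ)) = 8.41·0.004707/(2·0.6047) = 0.03273 hr

Final: 0.03273 hr


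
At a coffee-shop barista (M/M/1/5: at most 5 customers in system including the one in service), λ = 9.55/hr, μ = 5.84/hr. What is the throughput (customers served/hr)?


ρ = 1.6353; P_K = (1−ρ)ρ^5/(1−ρ^6) = 0.409918
λ_eff = λ(1 − P_K) = 9.55·(1 − 0.409918) = 9.55·0.590082 = 5.6353 /hr

Final: 5.6353 /hr


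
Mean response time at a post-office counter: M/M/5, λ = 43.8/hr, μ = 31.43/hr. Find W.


a = 1.3936; ρ = 0.2787; P₀ = 0.247922
Lq = P₀·a^c·ρ/(c!(1−ρ)²) = 0.005817
Wq = Lq/λ = 0.005817/43.8 = 0.0001328 hr
W = Wq + 1/μ = 0.0001328 + 0.03182 = 0.03195 hr

Final: 0.03195 hr


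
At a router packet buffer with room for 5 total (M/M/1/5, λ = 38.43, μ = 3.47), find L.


ρ = 38.43/3.47 = 11.0749
L = ρ[1 − (K+1)ρ^K + Kρ^(K+1)] / [(1−ρ)(1−ρ^(K+1))]
Numerator: 11.0749·(1 − 6·166611.336579 + 5·1845208.548909) = 91106518.476829
Denominator: (-10.0749)·(-1845207.548909) = 18590333.115234
L = 91106518.476829/18590333.115234 = 4.9007

Final: 4.9007


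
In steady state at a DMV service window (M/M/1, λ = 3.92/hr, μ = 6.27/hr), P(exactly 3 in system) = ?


ρ = 3.92/6.27 = 0.6252
P_n = (1−ρ)·ρ^n = (1 − 0.6252)·0.6252^3 = 0.3748·0.244374 = 0.091592

Final: 0.091592


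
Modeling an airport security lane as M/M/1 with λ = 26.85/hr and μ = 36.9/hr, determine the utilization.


ρ = λ/μ = 26.85/36.9 = 0.7276

Final: 0.7276


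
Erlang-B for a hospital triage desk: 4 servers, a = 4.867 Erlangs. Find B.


B(c,a) = (a^c/c!) / Σ_{k=0}^{c} a^k/k!
a^4/4! = 23.379442
Σ terms (k=0..4): 1.00000 + 4.86700 + 11.84384 + 19.21466 + 23.37944 = 60.304950
B = 23.379442/60.304950 = 0.387687

Final: 0.387687


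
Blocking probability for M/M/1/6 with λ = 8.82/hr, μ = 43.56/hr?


ρ = λ/μ = 8.82/43.56 = 0.2025
P_K = (1−ρ)ρ^K/(1−ρ^(K+1)) = (0.7975·0.00006891)/(1 − 0.00001395)
= 0.00005496/0.999986 = 0.00005496

Final: 0.00005496


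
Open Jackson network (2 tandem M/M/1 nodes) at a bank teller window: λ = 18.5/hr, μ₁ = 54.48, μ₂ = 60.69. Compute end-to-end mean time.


Each node sees arrival rate λ = 18.5/hr (tandem ⇒ throughput preserved).
W₁ = 1/(μ₁−λ) = 1/(54.48−18.5) = 0.02779 hr
W₂ = 1/(μ₂−λ) = 1/(60.69−18.5) = 0.02370 hr
W_total = W₁ + W₂ = 0.02779 + 0.02370 = 0.05150 hr

Final: 0.05150 hr


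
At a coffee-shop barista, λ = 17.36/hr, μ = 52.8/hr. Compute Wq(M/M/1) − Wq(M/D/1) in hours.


ρ = 17.36/52.8 = 0.3288
Wq(M/M/1) = ρ/(μ−λ) = 0.3288/35.44 = 0.009277 hr
Wq(M/D/1) = ρ/(2(μ−λ)) = 0.004639 hr
Savings = 0.009277 − 0.004639 = 0.004639 hr

Final: 0.004639 hr


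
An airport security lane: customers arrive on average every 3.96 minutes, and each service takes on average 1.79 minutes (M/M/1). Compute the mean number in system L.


λ = 60/3.96 = 15.1515 /hr
μ = 60/1.79 = 33.5196 /hr
ρ = λ/μ = 15.1515/33.5196 = 0.4520
L = ρ/(1−ρ) = 0.4520/0.5480 = 0.8249

Final: 0.8249


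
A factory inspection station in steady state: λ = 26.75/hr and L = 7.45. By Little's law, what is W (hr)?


W = L/λ = 7.45/26.75 = 0.2785 hr

Final: 0.2785 hr


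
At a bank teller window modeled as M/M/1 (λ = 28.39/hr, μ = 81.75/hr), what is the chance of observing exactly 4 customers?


ρ = 28.39/81.75 = 0.3473
P_n = (1−ρ)·ρ^n = (1 − 0.3473)·0.3473^4 = 0.6527·0.014545 = 0.009494

Final: 0.009494


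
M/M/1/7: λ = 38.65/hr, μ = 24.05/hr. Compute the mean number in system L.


ρ = 38.65/24.05 = 1.6071
L = ρ[1 − (K+1)ρ^K + Kρ^(K+1)] / [(1−ρ)(1−ρ^(K+1))]
Numerator: 1.6071·(1 − 8·27.684770 + 7·44.491325) = 146.180751
Denominator: (-0.6071)·(-43.491325) = 26.402218
L = 146.180751/26.402218 = 5.5367

Final: 5.5367


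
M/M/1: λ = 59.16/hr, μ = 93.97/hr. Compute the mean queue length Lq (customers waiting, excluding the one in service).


ρ = 59.16/93.97 = 0.6296
Lq = ρ²/(1−ρ) = 0.3963/0.3704 = 1.0699

Final: 1.0699


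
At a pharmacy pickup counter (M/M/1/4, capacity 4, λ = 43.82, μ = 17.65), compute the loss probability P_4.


ρ = λ/μ = 43.82/17.65 = 2.4827
P_K = (1−ρ)ρ^K/(1−ρ^(K+1)) = (-1.4827·37.993618)/(1 − 94.327499)
= -56.333880/-93.327499 = 0.603615

Final: 0.603615


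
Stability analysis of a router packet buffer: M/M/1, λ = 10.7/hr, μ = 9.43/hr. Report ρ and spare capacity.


Total capacity cμ = 1·9.43 = 9.43/hr
ρ = λ/(cμ) = 10.7/9.43 = 1.1347
Stable ⇔ ρ < 1: NO
Spare capacity = cμ − λ = 9.43 − 10.7 = -1.27/hr

Final: ρ = 1.1347; unstable; margin = -1.27/hr


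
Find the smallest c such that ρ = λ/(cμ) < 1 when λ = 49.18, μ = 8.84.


Stability requires cμ > λ ⇔ c > λ/μ.
λ/μ = 49.18/8.84 = 5.5633
Minimum integer c = ⌊5.5633⌋ + 1 = 6
Check: 6·8.84 = 53.04 > 49.18, while 5·8.84 = 44.20 ≤ 49.18

Final: 6 servers


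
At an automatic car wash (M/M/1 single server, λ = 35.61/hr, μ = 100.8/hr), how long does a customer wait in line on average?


ρ = 35.61/100.8 = 0.3533
Wq = ρ/(μ−λ) = 0.3533/(100.8 − 35.61) = 0.3533/65.19 = 0.005419 hr

Final: 0.005419 hr


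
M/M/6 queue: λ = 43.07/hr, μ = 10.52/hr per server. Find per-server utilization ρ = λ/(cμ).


ρ = λ/(cμ) = 43.07/(6·10.52) = 43.07/63.12 = 0.6824

Final: 0.6824


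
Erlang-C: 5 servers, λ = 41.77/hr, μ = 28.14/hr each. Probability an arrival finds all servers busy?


a = λ/μ = 1.4844; ρ = a/5 = 0.2969
P₀ = 0.226305 (from M/M/c formula)
C(c,a) = [a^c/(c!(1−ρ))]·P₀ = [7.20613/(120·0.7031)]·0.226305
= 0.08541·0.226305 = 0.019328

Final: 0.019328


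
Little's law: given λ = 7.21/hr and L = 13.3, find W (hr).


W = L/λ = 13.3/7.21 = 1.8447 hr

Final: 1.8447 hr


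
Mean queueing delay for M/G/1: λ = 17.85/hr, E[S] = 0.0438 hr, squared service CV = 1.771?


ρ = λ·E[S] = 17.85·0.0438 = 0.7818
E[S²] = E[S]²(1+C_s²) = 0.0438²·(1+1.771) = 0.005316
Wq = λ·E[S²]/(2(1−ρ)) = 17.85·0.005316/(2·0.2182) = 0.21747 hr

Final: 0.21747 hr


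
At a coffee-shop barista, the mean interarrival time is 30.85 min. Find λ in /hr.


λ = 1/(interarrival time) in consistent units.
1 hour = 60 min, so λ = 60/30.85 = 1.9449 per hour

Final: 1.9449 /hr


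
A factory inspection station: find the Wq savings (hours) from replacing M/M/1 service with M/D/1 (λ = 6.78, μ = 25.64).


ρ = 6.78/25.64 = 0.2644
Wq(M/M/1) = ρ/(μ−λ) = 0.2644/18.86 = 0.01402 hr
Wq(M/D/1) = ρ/(2(μ−λ)) = 0.007010 hr
Savings = 0.01402 − 0.007010 = 0.007010 hr

Final: 0.007010 hr


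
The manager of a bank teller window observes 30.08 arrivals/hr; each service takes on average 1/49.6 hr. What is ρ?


ρ = λ/μ = 30.08/49.6 = 0.6065

Final: 0.6065


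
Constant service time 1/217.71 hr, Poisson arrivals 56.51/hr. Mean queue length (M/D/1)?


ρ = 56.51/217.71 = 0.2596
M/D/1: Lq = ρ²/(2(1−ρ)) = 0.06737/(2·0.7404) = 0.04550

Final: 0.04550


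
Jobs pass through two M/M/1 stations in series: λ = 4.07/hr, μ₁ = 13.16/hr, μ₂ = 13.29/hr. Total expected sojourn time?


Each node sees arrival rate λ = 4.07/hr (tandem ⇒ throughput preserved).
W₁ = 1/(μ₁−λ) = 1/(13.16−4.07) = 0.11001 hr
W₂ = 1/(μ₂−λ) = 1/(13.29−4.07) = 0.10846 hr
W_total = W₁ + W₂ = 0.11001 + 0.10846 = 0.21847 hr

Final: 0.21847 hr


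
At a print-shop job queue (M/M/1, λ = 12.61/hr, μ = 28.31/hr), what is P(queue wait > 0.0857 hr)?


ρ = 12.61/28.31 = 0.4454
P(Wq > t) = ρ·e^{−(μ−λ)t} = 0.4454·e^{−1.3455}
= 0.4454·0.260412 = 0.115994

Final: 0.115994


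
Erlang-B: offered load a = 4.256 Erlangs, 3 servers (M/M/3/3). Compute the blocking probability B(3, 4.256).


B(c,a) = (a^c/c!) / Σ_{k=0}^{c} a^k/k!
a^3/3! = 12.848535
Σ terms (k=0..3): 1.00000 + 4.25600 + 9.05677 + 12.84853 = 27.161303
B = 12.848535/27.161303 = 0.473046

Final: 0.473046


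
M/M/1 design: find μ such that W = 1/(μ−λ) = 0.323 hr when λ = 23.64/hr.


W = 1/(μ−λ) ⇒ μ − λ = 1/W = 1/0.323 = 3.0960
μ = λ + 1/W = 23.64 + 3.0960 = 26.7360 per hr

Final: 26.7360 /hr


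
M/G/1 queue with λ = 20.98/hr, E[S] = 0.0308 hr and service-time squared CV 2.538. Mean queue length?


ρ = λ·E[S] = 20.98·0.0308 = 0.6462
Lq = ρ²(1+C_s²)/(2(1−ρ)) = 0.4176·(1+2.538)/(2·0.3538)
= 0.4176·3.5380/0.7076 = 2.08767

Final: 2.08767


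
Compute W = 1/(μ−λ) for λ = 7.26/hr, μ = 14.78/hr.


W = 1/(μ−λ) = 1/(14.78 − 7.26) = 1/7.52 = 0.1330 hr

Final: 0.1330 hr


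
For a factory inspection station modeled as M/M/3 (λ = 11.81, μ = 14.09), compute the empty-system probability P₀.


a = λ/μ = 11.81/14.09 = 0.8382; ρ = a/c = 0.2794
Σ_{k=0}^{2} a^k/k! (terms k=0..2) = 1.00000 + 0.83818 + 0.35128 = 2.18946
Tail: a^3/(3!(1−ρ)) = 0.58887/(6·0.7206) = 0.13620
P₀ = 1/(2.18946 + 0.13620) = 1/2.32566 = 0.429986

Final: 0.429986


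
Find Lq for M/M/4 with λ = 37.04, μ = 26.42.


a = λ/μ = 1.4020; ρ = a/4 = 0.3505
P₀ = 0.244390
Lq = P₀·a^c·ρ / (c!·(1−ρ)²) = 0.244390·3.86325·0.3505/(24·0.42186)
= 0.03268

Final: 0.03268


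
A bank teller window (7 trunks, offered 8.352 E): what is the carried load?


B(7,8.352) = 0.327660 (Erlang-B)
Carried load = a(1 − B) = 8.352·(1 − 0.327660) = 8.352·0.672340 = 5.6154 E

Final: 5.6154 Erlangs


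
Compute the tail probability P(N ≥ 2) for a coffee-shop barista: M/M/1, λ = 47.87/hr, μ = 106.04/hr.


ρ = 47.87/106.04 = 0.4514
P(N ≥ n) = ρ^n = 0.4514^2 = 0.203792

Final: 0.203792


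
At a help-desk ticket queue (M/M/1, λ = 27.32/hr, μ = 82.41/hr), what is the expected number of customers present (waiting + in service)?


ρ = λ/μ = 27.32/82.41 = 0.3315
L = ρ/(1−ρ) = 0.3315/(1 − 0.3315) = 0.3315/0.6685 = 0.4959

Final: 0.4959


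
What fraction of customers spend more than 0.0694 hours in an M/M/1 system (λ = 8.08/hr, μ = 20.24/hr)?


W ~ Exponential(μ−λ) for M/M/1.
μ − λ = 20.24 − 8.08 = 12.1600
P(W > t) = e^{−(μ−λ)t} = e^{−0.8439} = 0.430028

Final: 0.430028


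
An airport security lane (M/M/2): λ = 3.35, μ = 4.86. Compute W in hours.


a = 0.6893; ρ = 0.3447; P₀ = 0.487376
Lq = P₀·a^c·ρ/(c!(1−ρ)²) = 0.09291
Wq = Lq/λ = 0.09291/3.35 = 0.02774 hr
W = Wq + 1/μ = 0.02774 + 0.20576 = 0.23350 hr

Final: 0.23350 hr


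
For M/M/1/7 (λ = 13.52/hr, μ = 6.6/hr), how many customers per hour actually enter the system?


ρ = 2.0485; P_K = (1−ρ)ρ^7/(1−ρ^8) = 0.513490
λ_eff = λ(1 − P_K) = 13.52·(1 − 0.513490) = 13.52·0.486510 = 6.5776 /hr

Final: 6.5776 /hr


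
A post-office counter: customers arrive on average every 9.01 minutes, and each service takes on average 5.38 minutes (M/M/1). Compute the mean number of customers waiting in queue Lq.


λ = 60/9.01 = 6.6593 /hr
μ = 60/5.38 = 11.1524 /hr
ρ = λ/μ = 6.6593/11.1524 = 0.5971
Lq = ρ²/(1−ρ) = 0.3565/0.4029 = 0.8850

Final: 0.8850


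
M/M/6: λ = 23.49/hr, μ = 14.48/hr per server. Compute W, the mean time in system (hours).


a = 1.6222; ρ = 0.2704; P₀ = 0.197376
Lq = P₀·a^c·ρ/(c!(1−ρ)²) = 0.002538
Wq = Lq/λ = 0.002538/23.49 = 0.0001080 hr
W = Wq + 1/μ = 0.0001080 + 0.06906 = 0.06917 hr

Final: 0.06917 hr


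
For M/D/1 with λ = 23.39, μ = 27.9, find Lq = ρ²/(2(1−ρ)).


ρ = 23.39/27.9 = 0.8384
M/D/1: Lq = ρ²/(2(1−ρ)) = 0.7028/(2·0.1616) = 2.17395

Final: 2.17395


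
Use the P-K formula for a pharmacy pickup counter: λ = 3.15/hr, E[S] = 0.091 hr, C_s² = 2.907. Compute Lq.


ρ = λ·E[S] = 3.15·0.091 = 0.2866
Lq = ρ²(1+C_s²)/(2(1−ρ)) = 0.08217·(1+2.907)/(2·0.7134)
= 0.08217·3.9070/1.4267 = 0.22502

Final: 0.22502


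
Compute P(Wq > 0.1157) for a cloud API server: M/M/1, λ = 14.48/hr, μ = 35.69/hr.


ρ = 14.48/35.69 = 0.4057
P(Wq > t) = ρ·e^{−(μ−λ)t} = 0.4057·e^{−2.4540}
= 0.4057·0.085949 = 0.034871

Final: 0.034871


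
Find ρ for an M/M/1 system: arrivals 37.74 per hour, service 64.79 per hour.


ρ = λ/μ = 37.74/64.79 = 0.5825

Final: 0.5825


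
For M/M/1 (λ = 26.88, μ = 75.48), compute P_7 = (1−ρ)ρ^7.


ρ = 26.88/75.48 = 0.3561
P_n = (1−ρ)·ρ^n = (1 − 0.3561)·0.3561^7 = 0.6439·0.0007264 = 0.0004677

Final: 0.0004677


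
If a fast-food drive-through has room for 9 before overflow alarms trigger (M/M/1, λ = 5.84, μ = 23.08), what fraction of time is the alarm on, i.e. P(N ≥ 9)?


ρ = 5.84/23.08 = 0.2530
P(N ≥ n) = ρ^n = 0.2530^9 = 0.000004252

Final: 0.000004252


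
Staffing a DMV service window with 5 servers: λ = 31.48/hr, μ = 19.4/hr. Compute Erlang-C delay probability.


a = λ/μ = 1.6227; ρ = a/5 = 0.3245
P₀ = 0.196888 (from M/M/c formula)
C(c,a) = [a^c/(c!(1−ρ))]·P₀ = [11.25032/(120·0.6755)]·0.196888
= 0.13880·0.196888 = 0.027328

Final: 0.027328


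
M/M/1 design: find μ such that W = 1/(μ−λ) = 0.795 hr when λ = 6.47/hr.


W = 1/(μ−λ) ⇒ μ − λ = 1/W = 1/0.795 = 1.2579
μ = λ + 1/W = 6.47 + 1.2579 = 7.7279 per hr

Final: 7.7279 /hr


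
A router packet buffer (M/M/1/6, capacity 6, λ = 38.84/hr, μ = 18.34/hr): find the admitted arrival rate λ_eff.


ρ = 2.1178; P_K = (1−ρ)ρ^6/(1−ρ^7) = 0.530584
λ_eff = λ(1 − P_K) = 38.84·(1 − 0.530584) = 38.84·0.469416 = 18.2321 /hr

Final: 18.2321 /hr


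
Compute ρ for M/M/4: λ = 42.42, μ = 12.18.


ρ = λ/(cμ) = 42.42/(4·12.18) = 42.42/48.72 = 0.8707

Final: 0.8707


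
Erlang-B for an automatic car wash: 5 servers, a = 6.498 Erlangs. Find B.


B(c,a) = (a^c/c!) / Σ_{k=0}^{c} a^k/k!
a^5/5! = 96.542222
Σ terms (k=0..5): 1.00000 + 6.49800 + 21.11200 + 45.72860 + 74.28610 + 96.54222 = 245.166925
B = 96.542222/245.166925 = 0.393782

Final: 0.393782


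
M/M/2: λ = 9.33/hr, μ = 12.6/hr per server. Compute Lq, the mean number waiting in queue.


a = λ/μ = 0.7405; ρ = a/2 = 0.3702
P₀ = 0.459600
Lq = P₀·a^c·ρ / (c!·(1−ρ)²) = 0.459600·0.54830·0.3702/(2·0.39660)
= 0.11763

Final: 0.11763


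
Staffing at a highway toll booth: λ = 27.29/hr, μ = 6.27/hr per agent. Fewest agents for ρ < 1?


Stability requires cμ > λ ⇔ c > λ/μ.
λ/μ = 27.29/6.27 = 4.3525
Minimum integer c = ⌊4.3525⌋ + 1 = 5
Check: 5·6.27 = 31.35 > 27.29, while 4·6.27 = 25.08 ≤ 27.29

Final: 5 servers


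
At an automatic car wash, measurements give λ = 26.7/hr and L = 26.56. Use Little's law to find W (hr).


W = L/λ = 26.56/26.7 = 0.9948 hr

Final: 0.9948 hr


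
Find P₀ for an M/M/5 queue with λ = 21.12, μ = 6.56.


a = λ/μ = 21.12/6.56 = 3.2195; ρ = a/c = 0.6439
Σ_{k=0}^{4} a^k/k! (terms k=0..4) = 1.00000 + 3.21951 + 5.18263 + 5.56185 + 4.47661 = 19.44060
Tail: a^5/(5!(1−ρ)) = 345.89985/(120·0.3561) = 8.09469
P₀ = 1/(19.44060 + 8.09469) = 1/27.53528 = 0.036317

Final: 0.036317


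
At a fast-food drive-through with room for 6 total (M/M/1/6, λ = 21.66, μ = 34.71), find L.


ρ = 21.66/34.71 = 0.6240
L = ρ[1 − (K+1)ρ^K + Kρ^(K+1)] / [(1−ρ)(1−ρ^(K+1))]
Numerator: 0.6240·(1 − 7·0.059050 + 6·0.036849) = 0.504053
Denominator: (0.3760)·(0.963151) = 0.362118
L = 0.504053/0.362118 = 1.3920

Final: 1.3920


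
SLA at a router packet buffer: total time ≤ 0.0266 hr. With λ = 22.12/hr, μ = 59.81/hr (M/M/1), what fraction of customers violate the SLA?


W ~ Exponential(μ−λ) for M/M/1.
μ − λ = 59.81 − 22.12 = 37.6900
P(W > t) = e^{−(μ−λ)t} = e^{−1.0026} = 0.366941

Final: 0.366941


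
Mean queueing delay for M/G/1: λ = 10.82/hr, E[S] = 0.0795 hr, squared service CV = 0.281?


ρ = λ·E[S] = 10.82·0.0795 = 0.8602
E[S²] = E[S]²(1+C_s²) = 0.0795²·(1+0.281) = 0.008096
Wq = λ·E[S²]/(2(1−ρ)) = 10.82·0.008096/(2·0.1398) = 0.31329 hr

Final: 0.31329 hr


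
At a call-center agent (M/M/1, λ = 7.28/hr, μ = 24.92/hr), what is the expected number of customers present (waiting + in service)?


ρ = λ/μ = 7.28/24.92 = 0.2921
L = ρ/(1−ρ) = 0.2921/(1 − 0.2921) = 0.2921/0.7079 = 0.4127

Final: 0.4127


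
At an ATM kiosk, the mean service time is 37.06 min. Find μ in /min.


μ = 1/(service time) in consistent units.
1 minute = 1 min, so μ = 1/37.06 = 0.02698 per minute

Final: 0.02698 /min


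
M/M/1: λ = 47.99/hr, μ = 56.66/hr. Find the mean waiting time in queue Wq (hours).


ρ = 47.99/56.66 = 0.8470
Wq = ρ/(μ−λ) = 0.8470/(56.66 − 47.99) = 0.8470/8.67 = 0.09769 hr

Final: 0.09769 hr


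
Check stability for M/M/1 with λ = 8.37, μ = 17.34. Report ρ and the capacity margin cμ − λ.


Total capacity cμ = 1·17.34 = 17.34/hr
ρ = λ/(cμ) = 8.37/17.34 = 0.4827
Stable ⇔ ρ < 1: YES
Spare capacity = cμ − λ = 17.34 − 8.37 = 8.97/hr

Final: ρ = 0.4827; stable; margin = 8.97/hr


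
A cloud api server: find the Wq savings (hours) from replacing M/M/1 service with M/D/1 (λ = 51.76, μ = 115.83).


ρ = 51.76/115.83 = 0.4469
Wq(M/M/1) = ρ/(μ−λ) = 0.4469/64.07 = 0.006975 hr
Wq(M/D/1) = ρ/(2(μ−λ)) = 0.003487 hr
Savings = 0.006975 − 0.003487 = 0.003487 hr

Final: 0.003487 hr


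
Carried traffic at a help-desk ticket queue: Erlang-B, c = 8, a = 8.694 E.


B(8,8.694) = 0.273196 (Erlang-B)
Carried load = a(1 − B) = 8.694·(1 − 0.273196) = 8.694·0.726804 = 6.3188 E

Final: 6.3188 Erlangs


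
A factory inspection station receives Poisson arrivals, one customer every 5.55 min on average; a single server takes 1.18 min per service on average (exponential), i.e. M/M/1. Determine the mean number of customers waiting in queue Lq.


λ = 60/5.55 = 10.8108 /hr
μ = 60/1.18 = 50.8475 /hr
ρ = λ/μ = 10.8108/50.8475 = 0.2126
Lq = ρ²/(1−ρ) = 0.04520/0.7874 = 0.05741

Final: 0.05741


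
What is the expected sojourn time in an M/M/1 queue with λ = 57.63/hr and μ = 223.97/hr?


W = 1/(μ−λ) = 1/(223.97 − 57.63) = 1/166.34 = 0.006012 hr

Final: 0.006012 hr


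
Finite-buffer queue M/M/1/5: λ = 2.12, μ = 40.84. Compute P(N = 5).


ρ = λ/μ = 2.12/40.84 = 0.05191
P_K = (1−ρ)ρ^K/(1−ρ^(K+1)) = (0.9481·0.0000003769)/(1 − 0.00000001957)
= 0.0000003574/1.000000 = 0.0000003574

Final: 0.0000003574


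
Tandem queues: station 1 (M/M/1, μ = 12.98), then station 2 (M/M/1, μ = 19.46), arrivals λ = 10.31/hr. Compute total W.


Each node sees arrival rate λ = 10.31/hr (tandem ⇒ throughput preserved).
W₁ = 1/(μ₁−λ) = 1/(12.98−10.31) = 0.37453 hr
W₂ = 1/(μ₂−λ) = 1/(19.46−10.31) = 0.10929 hr
W_total = W₁ + W₂ = 0.37453 + 0.10929 = 0.48382 hr

Final: 0.48382 hr


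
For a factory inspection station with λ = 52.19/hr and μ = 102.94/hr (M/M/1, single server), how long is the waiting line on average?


ρ = 52.19/102.94 = 0.5070
Lq = ρ²/(1−ρ) = 0.2570/0.4930 = 0.5214

Final: 0.5214


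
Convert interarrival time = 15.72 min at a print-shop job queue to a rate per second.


λ = 1/(interarrival time) in consistent units.
1 second = 0.0166667 min, so λ = 0.0166667/15.72 = 0.001060 per second

Final: 0.001060 /sec


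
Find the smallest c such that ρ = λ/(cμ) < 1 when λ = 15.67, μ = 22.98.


Stability requires cμ > λ ⇔ c > λ/μ.
λ/μ = 15.67/22.98 = 0.6819
Minimum integer c = ⌊0.6819⌋ + 1 = 1
Check: 1·22.98 = 22.98 > 15.67, while 0·22.98 = 0.00 ≤ 15.67

Final: 1 servers


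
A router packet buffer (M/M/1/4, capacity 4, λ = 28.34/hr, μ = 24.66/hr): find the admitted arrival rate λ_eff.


ρ = 1.1492; P_K = (1−ρ)ρ^4/(1−ρ^5) = 0.259105
λ_eff = λ(1 − P_K) = 28.34·(1 − 0.259105) = 28.34·0.740895 = 20.9970 /hr

Final: 20.9970 /hr


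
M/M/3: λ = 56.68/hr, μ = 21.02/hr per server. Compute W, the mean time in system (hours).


a = 2.6965; ρ = 0.8988; P₀ = 0.025234
Lq = P₀·a^c·ρ/(c!(1−ρ)²) = 7.24037
Wq = Lq/λ = 7.24037/56.68 = 0.12774 hr
W = Wq + 1/μ = 0.12774 + 0.04757 = 0.17531 hr

Final: 0.17531 hr


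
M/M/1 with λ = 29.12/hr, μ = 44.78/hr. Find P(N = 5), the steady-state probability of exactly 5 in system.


ρ = 29.12/44.78 = 0.6503
P_n = (1−ρ)·ρ^n = (1 − 0.6503)·0.6503^5 = 0.3497·0.116288 = 0.040667

Final: 0.040667


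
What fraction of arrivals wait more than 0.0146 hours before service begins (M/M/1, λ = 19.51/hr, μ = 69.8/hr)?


ρ = 19.51/69.8 = 0.2795
P(Wq > t) = ρ·e^{−(μ−λ)t} = 0.2795·e^{−0.7342}
= 0.2795·0.479873 = 0.134131

Final: 0.134131


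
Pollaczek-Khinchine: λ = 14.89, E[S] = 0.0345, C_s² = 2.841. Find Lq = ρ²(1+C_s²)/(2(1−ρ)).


ρ = λ·E[S] = 14.89·0.0345 = 0.5137
Lq = ρ²(1+C_s²)/(2(1−ρ)) = 0.2639·(1+2.841)/(2·0.4863)
= 0.2639·3.8410/0.9726 = 1.04218

Final: 1.04218


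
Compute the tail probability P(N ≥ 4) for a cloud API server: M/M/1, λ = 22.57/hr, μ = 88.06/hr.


ρ = 22.57/88.06 = 0.2563
P(N ≥ n) = ρ^n = 0.2563^4 = 0.004315

Final: 0.004315


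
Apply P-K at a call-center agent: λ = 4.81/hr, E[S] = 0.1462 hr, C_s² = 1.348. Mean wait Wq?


ρ = λ·E[S] = 4.81·0.1462 = 0.7032
E[S²] = E[S]²(1+C_s²) = 0.1462²·(1+1.348) = 0.050187
Wq = λ·E[S²]/(2(1−ρ)) = 4.81·0.050187/(2·0.2968) = 0.40670 hr

Final: 0.40670 hr


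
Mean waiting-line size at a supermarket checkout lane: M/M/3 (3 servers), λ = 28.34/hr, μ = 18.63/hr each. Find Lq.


a = λ/μ = 1.5212; ρ = a/3 = 0.5071
P₀ = 0.205405
Lq = P₀·a^c·ρ / (c!·(1−ρ)²) = 0.205405·3.52015·0.5071/(6·0.24298)
= 0.25148

Final: 0.25148


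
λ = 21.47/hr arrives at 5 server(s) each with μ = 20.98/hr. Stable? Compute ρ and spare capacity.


Total capacity cμ = 5·20.98 = 104.90/hr
ρ = λ/(cμ) = 21.47/104.90 = 0.2047
Stable ⇔ ρ < 1: YES
Spare capacity = cμ − λ = 104.90 − 21.47 = 83.43/hr

Final: ρ = 0.2047; stable; margin = 83.43/hr


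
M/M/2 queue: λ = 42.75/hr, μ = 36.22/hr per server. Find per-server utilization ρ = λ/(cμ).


ρ = λ/(cμ) = 42.75/(2·36.22) = 42.75/72.44 = 0.5901

Final: 0.5901


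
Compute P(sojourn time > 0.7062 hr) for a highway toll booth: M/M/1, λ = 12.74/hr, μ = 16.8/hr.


W ~ Exponential(μ−λ) for M/M/1.
μ − λ = 16.8 − 12.74 = 4.0600
P(W > t) = e^{−(μ−λ)t} = e^{−2.8672} = 0.056859

Final: 0.056859


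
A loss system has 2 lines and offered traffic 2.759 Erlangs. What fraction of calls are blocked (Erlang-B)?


B(c,a) = (a^c/c!) / Σ_{k=0}^{c} a^k/k!
a^2/2! = 3.806040
Σ terms (k=0..2): 1.00000 + 2.75900 + 3.80604 = 7.565040
B = 3.806040/7.565040 = 0.503109

Final: 0.503109


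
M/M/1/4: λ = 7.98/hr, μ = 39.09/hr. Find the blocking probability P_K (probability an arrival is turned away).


ρ = λ/μ = 7.98/39.09 = 0.2041
P_K = (1−ρ)ρ^K/(1−ρ^(K+1)) = (0.7959·0.001737)/(1 − 0.0003546)
= 0.001382/0.999645 = 0.001383

Final: 0.001383


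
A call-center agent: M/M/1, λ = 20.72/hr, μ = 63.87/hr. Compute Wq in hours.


ρ = 20.72/63.87 = 0.3244
Wq = ρ/(μ−λ) = 0.3244/(63.87 − 20.72) = 0.3244/43.15 = 0.007518 hr

Final: 0.007518 hr


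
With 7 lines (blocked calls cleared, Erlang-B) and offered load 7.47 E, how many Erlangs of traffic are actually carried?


B(7,7.47) = 0.277426 (Erlang-B)
Carried load = a(1 − B) = 7.47·(1 − 0.277426) = 7.47·0.722574 = 5.3976 E

Final: 5.3976 Erlangs


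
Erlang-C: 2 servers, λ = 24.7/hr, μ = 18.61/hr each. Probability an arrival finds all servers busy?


a = λ/μ = 1.3272; ρ = a/2 = 0.6636
P₀ = 0.202196 (from M/M/c formula)
C(c,a) = [a^c/(c!(1−ρ))]·P₀ = [1.76158/(2·0.3364)]·0.202196
= 2.61844·0.202196 = 0.529440

Final: 0.529440


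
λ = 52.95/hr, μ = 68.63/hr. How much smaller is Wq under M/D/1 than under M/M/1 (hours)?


ρ = 52.95/68.63 = 0.7715
Wq(M/M/1) = ρ/(μ−λ) = 0.7715/15.68 = 0.04920 hr
Wq(M/D/1) = ρ/(2(μ−λ)) = 0.02460 hr
Savings = 0.04920 − 0.02460 = 0.02460 hr

Final: 0.02460 hr


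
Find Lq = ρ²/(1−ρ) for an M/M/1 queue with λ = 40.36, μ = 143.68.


ρ = 40.36/143.68 = 0.2809
Lq = ρ²/(1−ρ) = 0.07891/0.7191 = 0.1097

Final: 0.1097


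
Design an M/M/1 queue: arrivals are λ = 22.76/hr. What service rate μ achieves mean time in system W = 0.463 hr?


W = 1/(μ−λ) ⇒ μ − λ = 1/W = 1/0.463 = 2.1598
μ = λ + 1/W = 22.76 + 2.1598 = 24.9198 per hr

Final: 24.9198 /hr


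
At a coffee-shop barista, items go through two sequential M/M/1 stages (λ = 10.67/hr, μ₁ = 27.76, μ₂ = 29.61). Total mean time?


Each node sees arrival rate λ = 10.67/hr (tandem ⇒ throughput preserved).
W₁ = 1/(μ₁−λ) = 1/(27.76−10.67) = 0.05851 hr
W₂ = 1/(μ₂−λ) = 1/(29.61−10.67) = 0.05280 hr
W_total = W₁ + W₂ = 0.05851 + 0.05280 = 0.11131 hr

Final: 0.11131 hr


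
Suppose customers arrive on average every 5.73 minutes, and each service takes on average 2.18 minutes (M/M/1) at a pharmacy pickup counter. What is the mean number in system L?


λ = 60/5.73 = 10.4712 /hr
μ = 60/2.18 = 27.5229 /hr
ρ = λ/μ = 10.4712/27.5229 = 0.3805
L = ρ/(1−ρ) = 0.3805/0.6195 = 0.6141

Final: 0.6141


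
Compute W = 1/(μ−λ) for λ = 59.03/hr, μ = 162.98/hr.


W = 1/(μ−λ) = 1/(162.98 − 59.03) = 1/103.95 = 0.009620 hr

Final: 0.009620 hr


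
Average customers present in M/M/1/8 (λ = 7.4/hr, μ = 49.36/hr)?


ρ = 7.4/49.36 = 0.1499
L = ρ[1 − (K+1)ρ^K + Kρ^(K+1)] / [(1−ρ)(1−ρ^(K+1))]
Numerator: 0.1499·(1 − 9·0.0000002552 + 8·0.00000003826) = 0.149919
Denominator: (0.8501)·(1.000000) = 0.850081
L = 0.149919/0.850081 = 0.1764

Final: 0.1764


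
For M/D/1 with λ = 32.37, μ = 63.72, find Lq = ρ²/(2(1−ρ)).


ρ = 32.37/63.72 = 0.5080
M/D/1: Lq = ρ²/(2(1−ρ)) = 0.2581/(2·0.4920) = 0.26227

Final: 0.26227


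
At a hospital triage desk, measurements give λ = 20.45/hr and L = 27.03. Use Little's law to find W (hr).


W = L/λ = 27.03/20.45 = 1.3218 hr

Final: 1.3218 hr


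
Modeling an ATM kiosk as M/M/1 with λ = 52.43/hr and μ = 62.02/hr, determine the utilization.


ρ = λ/μ = 52.43/62.02 = 0.8454

Final: 0.8454


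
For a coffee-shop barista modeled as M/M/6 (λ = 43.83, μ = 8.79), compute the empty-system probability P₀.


a = λ/μ = 43.83/8.79 = 4.9863; ρ = a/c = 0.8311
Σ_{k=0}^{5} a^k/k! (terms k=0..5) = 1.00000 + 4.98635 + 12.43183 + 20.66315 + 25.75842 + 25.68809 = 90.52783
Tail: a^6/(6!(1−ρ)) = 15370.76821/(720·0.1689) = 126.36462
P₀ = 1/(90.52783 + 126.36462) = 1/216.89245 = 0.004611

Final: 0.004611


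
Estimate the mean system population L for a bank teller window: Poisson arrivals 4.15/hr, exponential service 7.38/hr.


ρ = λ/μ = 4.15/7.38 = 0.5623
L = ρ/(1−ρ) = 0.5623/(1 − 0.5623) = 0.5623/0.4377 = 1.2848

Final: 1.2848


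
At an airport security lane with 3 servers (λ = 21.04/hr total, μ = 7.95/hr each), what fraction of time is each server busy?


ρ = λ/(cμ) = 21.04/(3·7.95) = 21.04/23.85 = 0.8822

Final: 0.8822


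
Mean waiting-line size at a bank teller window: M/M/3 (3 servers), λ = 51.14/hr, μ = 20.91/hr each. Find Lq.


a = λ/μ = 2.4457; ρ = a/3 = 0.8152
P₀ = 0.050935
Lq = P₀·a^c·ρ / (c!·(1−ρ)²) = 0.050935·14.62918·0.8152/(6·0.03414)
= 2.96586

Final: 2.96586


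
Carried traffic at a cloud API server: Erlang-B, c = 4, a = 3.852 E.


B(4,3.852) = 0.296202 (Erlang-B)
Carried load = a(1 − B) = 3.852·(1 − 0.296202) = 3.852·0.703798 = 2.7110 E

Final: 2.7110 Erlangs


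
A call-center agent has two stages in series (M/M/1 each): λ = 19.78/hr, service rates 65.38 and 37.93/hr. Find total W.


Each node sees arrival rate λ = 19.78/hr (tandem ⇒ throughput preserved).
W₁ = 1/(μ₁−λ) = 1/(65.38−19.78) = 0.02193 hr
W₂ = 1/(μ₂−λ) = 1/(37.93−19.78) = 0.05510 hr
W_total = W₁ + W₂ = 0.02193 + 0.05510 = 0.07703 hr

Final: 0.07703 hr


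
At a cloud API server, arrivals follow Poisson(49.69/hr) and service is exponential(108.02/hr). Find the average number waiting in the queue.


ρ = 49.69/108.02 = 0.4600
Lq = ρ²/(1−ρ) = 0.2116/0.5400 = 0.3919

Final: 0.3919


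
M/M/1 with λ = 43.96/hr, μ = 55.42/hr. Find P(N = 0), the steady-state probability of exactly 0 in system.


ρ = 43.96/55.42 = 0.7932
P_n = (1−ρ)·ρ^n = (1 − 0.7932)·0.7932^0 = 0.2068·1.000000 = 0.206785

Final: 0.206785


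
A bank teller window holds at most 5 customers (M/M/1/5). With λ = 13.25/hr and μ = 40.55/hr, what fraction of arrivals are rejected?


ρ = λ/μ = 13.25/40.55 = 0.3268
P_K = (1−ρ)ρ^K/(1−ρ^(K+1)) = (0.6732·0.003725)/(1 − 0.001217)
= 0.002508/0.998783 = 0.002511

Final: 0.002511


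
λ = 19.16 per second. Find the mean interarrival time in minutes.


Mean interarrival time = 1/λ = 1/19.16 second = 0.05219 second
In minutes: 0.05219 × 0.0166667 = 0.0008699 min

Final: 0.0008699 min


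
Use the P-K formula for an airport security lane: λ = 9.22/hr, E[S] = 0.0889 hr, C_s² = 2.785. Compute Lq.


ρ = λ·E[S] = 9.22·0.0889 = 0.8197
Lq = ρ²(1+C_s²)/(2(1−ρ)) = 0.6718·(1+2.785)/(2·0.1803)
= 0.6718·3.7850/0.3607 = 7.05025

Final: 7.05025


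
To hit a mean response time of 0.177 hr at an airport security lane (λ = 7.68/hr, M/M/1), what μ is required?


W = 1/(μ−λ) ⇒ μ − λ = 1/W = 1/0.177 = 5.6497
μ = λ + 1/W = 7.68 + 5.6497 = 13.3297 per hr

Final: 13.3297 /hr


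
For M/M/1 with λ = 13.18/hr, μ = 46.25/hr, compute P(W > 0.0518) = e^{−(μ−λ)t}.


W ~ Exponential(μ−λ) for M/M/1.
μ − λ = 46.25 − 13.18 = 33.0700
P(W > t) = e^{−(μ−λ)t} = e^{−1.7130} = 0.180319

Final: 0.180319


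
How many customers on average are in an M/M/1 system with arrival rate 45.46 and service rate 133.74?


ρ = λ/μ = 45.46/133.74 = 0.3399
L = ρ/(1−ρ) = 0.3399/(1 − 0.3399) = 0.3399/0.6601 = 0.5150

Final: 0.5150


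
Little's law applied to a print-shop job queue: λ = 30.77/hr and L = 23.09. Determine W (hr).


W = L/λ = 23.09/30.77 = 0.7504 hr

Final: 0.7504 hr


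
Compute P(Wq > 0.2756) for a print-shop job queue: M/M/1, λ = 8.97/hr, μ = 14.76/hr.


ρ = 8.97/14.76 = 0.6077
P(Wq > t) = ρ·e^{−(μ−λ)t} = 0.6077·e^{−1.5957}
= 0.6077·0.202762 = 0.123223

Final: 0.123223


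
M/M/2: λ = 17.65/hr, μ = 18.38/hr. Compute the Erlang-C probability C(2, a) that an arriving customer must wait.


a = λ/μ = 0.9603; ρ = a/2 = 0.4801
P₀ = 0.351222 (from M/M/c formula)
C(c,a) = [a^c/(c!(1−ρ))]·P₀ = [0.92214/(2·0.5199)]·0.351222
= 0.88692·0.351222 = 0.311505

Final: 0.311505


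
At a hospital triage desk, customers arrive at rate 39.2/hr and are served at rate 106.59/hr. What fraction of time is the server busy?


ρ = λ/μ = 39.2/106.59 = 0.3678

Final: 0.3678


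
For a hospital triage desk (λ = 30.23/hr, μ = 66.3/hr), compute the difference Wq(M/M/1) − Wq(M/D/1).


ρ = 30.23/66.3 = 0.4560
Wq(M/M/1) = ρ/(μ−λ) = 0.4560/36.07 = 0.01264 hr
Wq(M/D/1) = ρ/(2(μ−λ)) = 0.006320 hr
Savings = 0.01264 − 0.006320 = 0.006320 hr

Final: 0.006320 hr


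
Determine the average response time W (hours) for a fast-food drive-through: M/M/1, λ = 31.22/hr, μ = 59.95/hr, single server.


W = 1/(μ−λ) = 1/(59.95 − 31.22) = 1/28.73 = 0.03481 hr

Final: 0.03481 hr


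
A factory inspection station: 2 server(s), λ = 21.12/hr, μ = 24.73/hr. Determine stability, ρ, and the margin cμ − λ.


Total capacity cμ = 2·24.73 = 49.46/hr
ρ = λ/(cμ) = 21.12/49.46 = 0.4270
Stable ⇔ ρ < 1: YES
Spare capacity = cμ − λ = 49.46 − 21.12 = 28.34/hr

Final: ρ = 0.4270; stable; margin = 28.34/hr


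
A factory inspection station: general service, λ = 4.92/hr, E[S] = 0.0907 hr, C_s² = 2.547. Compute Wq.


ρ = λ·E[S] = 4.92·0.0907 = 0.4462
E[S²] = E[S]²(1+C_s²) = 0.0907²·(1+2.547) = 0.029179
Wq = λ·E[S²]/(2(1−ρ)) = 4.92·0.029179/(2·0.5538) = 0.12963 hr

Final: 0.12963 hr


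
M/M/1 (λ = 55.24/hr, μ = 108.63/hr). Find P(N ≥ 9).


ρ = 55.24/108.63 = 0.5085
P(N ≥ n) = ρ^n = 0.5085^9 = 0.002274

Final: 0.002274


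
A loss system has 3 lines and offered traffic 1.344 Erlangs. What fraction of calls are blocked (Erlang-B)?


B(c,a) = (a^c/c!) / Σ_{k=0}^{c} a^k/k!
a^3/3! = 0.404619
Σ terms (k=0..3): 1.00000 + 1.34400 + 0.90317 + 0.40462 = 3.651787
B = 0.404619/3.651787 = 0.110800

Final: 0.110800


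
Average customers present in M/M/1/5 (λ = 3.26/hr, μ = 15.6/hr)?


ρ = 3.26/15.6 = 0.2090
L = ρ[1 − (K+1)ρ^K + Kρ^(K+1)] / [(1−ρ)(1−ρ^(K+1))]
Numerator: 0.2090·(1 − 6·0.0003985 + 5·0.00008328) = 0.208562
Denominator: (0.7910)·(0.999917) = 0.790960
L = 0.208562/0.790960 = 0.2637

Final: 0.2637


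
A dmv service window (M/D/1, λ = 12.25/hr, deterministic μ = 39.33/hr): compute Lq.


ρ = 12.25/39.33 = 0.3115
M/D/1: Lq = ρ²/(2(1−ρ)) = 0.09701/(2·0.6885) = 0.07045

Final: 0.07045


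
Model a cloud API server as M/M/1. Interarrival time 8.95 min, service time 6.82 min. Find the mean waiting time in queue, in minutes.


λ = 60/8.95 = 6.7039 /hr
μ = 60/6.82 = 8.7977 /hr
ρ = λ/μ = 6.7039/8.7977 = 0.7620
Wq = ρ/(μ−λ) = 0.7620/(8.7977−6.7039) = 0.36395 hr
In minutes: 0.36395·60 = 21.837 min

Final: 21.837 min


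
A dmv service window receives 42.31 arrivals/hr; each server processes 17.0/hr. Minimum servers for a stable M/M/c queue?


Stability requires cμ > λ ⇔ c > λ/μ.
λ/μ = 42.31/17.0 = 2.4888
Minimum integer c = ⌊2.4888⌋ + 1 = 3
Check: 3·17.0 = 51.00 > 42.31, while 2·17.0 = 34.00 ≤ 42.31

Final: 3 servers


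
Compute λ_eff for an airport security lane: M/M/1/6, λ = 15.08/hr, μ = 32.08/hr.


ρ = 0.4701; P_K = (1−ρ)ρ^6/(1−ρ^7) = 0.005747
λ_eff = λ(1 − P_K) = 15.08·(1 − 0.005747) = 15.08·0.994253 = 14.9933 /hr

Final: 14.9933 /hr


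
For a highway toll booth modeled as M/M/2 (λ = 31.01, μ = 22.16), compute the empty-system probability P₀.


a = λ/μ = 31.01/22.16 = 1.3994; ρ = a/c = 0.6997
Σ_{k=0}^{1} a^k/k! (terms k=0..1) = 1.00000 + 1.39937 = 2.39937
Tail: a^2/(2!(1−ρ)) = 1.95823/(2·0.3003) = 3.26029
P₀ = 1/(2.39937 + 3.26029) = 1/5.65965 = 0.176689

Final: 0.176689


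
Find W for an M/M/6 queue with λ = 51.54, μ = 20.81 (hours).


a = 2.4767; ρ = 0.4128; P₀ = 0.083571
Lq = P₀·a^c·ρ/(c!(1−ρ)²) = 0.03207
Wq = Lq/λ = 0.03207/51.54 = 0.0006222 hr
W = Wq + 1/μ = 0.0006222 + 0.04805 = 0.04868 hr

Final: 0.04868 hr


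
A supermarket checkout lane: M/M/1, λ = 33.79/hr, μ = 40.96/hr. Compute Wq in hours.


ρ = 33.79/40.96 = 0.8250
Wq = ρ/(μ−λ) = 0.8250/(40.96 − 33.79) = 0.8250/7.17 = 0.1151 hr

Final: 0.1151 hr


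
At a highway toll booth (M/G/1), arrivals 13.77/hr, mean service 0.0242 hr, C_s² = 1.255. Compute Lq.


ρ = λ·E[S] = 13.77·0.0242 = 0.3332
Lq = ρ²(1+C_s²)/(2(1−ρ)) = 0.1110·(1+1.255)/(2·0.6668)
= 0.1110·2.2550/1.3335 = 0.18778

Final: 0.18778


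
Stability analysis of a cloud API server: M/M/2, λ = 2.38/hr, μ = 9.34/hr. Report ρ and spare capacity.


Total capacity cμ = 2·9.34 = 18.68/hr
ρ = λ/(cμ) = 2.38/18.68 = 0.1274
Stable ⇔ ρ < 1: YES
Spare capacity = cμ − λ = 18.68 − 2.38 = 16.30/hr

Final: ρ = 0.1274; stable; margin = 16.30/hr


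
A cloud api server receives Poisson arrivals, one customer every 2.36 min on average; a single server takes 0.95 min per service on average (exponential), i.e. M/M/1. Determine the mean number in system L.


λ = 60/2.36 = 25.4237 /hr
μ = 60/0.95 = 63.1579 /hr
ρ = λ/μ = 25.4237/63.1579 = 0.4025
L = ρ/(1−ρ) = 0.4025/0.5975 = 0.6738

Final: 0.6738


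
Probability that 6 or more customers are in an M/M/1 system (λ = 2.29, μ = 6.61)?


ρ = 2.29/6.61 = 0.3464
P(N ≥ n) = ρ^n = 0.3464^6 = 0.001729

Final: 0.001729


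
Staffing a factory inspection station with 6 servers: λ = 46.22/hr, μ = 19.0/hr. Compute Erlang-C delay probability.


a = λ/μ = 2.4326; ρ = a/6 = 0.4054
P₀ = 0.087383 (from M/M/c formula)
C(c,a) = [a^c/(c!(1−ρ))]·P₀ = [207.23258/(720·0.5946)]·0.087383
= 0.48409·0.087383 = 0.042302

Final: 0.042302


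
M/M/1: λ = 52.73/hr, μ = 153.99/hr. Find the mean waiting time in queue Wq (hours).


ρ = 52.73/153.99 = 0.3424
Wq = ρ/(μ−λ) = 0.3424/(153.99 − 52.73) = 0.3424/101.26 = 0.003382 hr

Final: 0.003382 hr


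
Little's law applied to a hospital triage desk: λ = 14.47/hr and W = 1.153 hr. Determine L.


L = λW = 14.47·1.153 = 16.6839

Final: 16.6839


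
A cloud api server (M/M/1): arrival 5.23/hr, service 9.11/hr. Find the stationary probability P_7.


ρ = 5.23/9.11 = 0.5741
P_n = (1−ρ)·ρ^n = (1 − 0.5741)·0.5741^7 = 0.4259·0.020553 = 0.008754

Final: 0.008754


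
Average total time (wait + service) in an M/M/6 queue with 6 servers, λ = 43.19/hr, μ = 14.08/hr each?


a = 3.0675; ρ = 0.5112; P₀ = 0.045657
Lq = P₀·a^c·ρ/(c!(1−ρ)²) = 0.11306
Wq = Lq/λ = 0.11306/43.19 = 0.002618 hr
W = Wq + 1/μ = 0.002618 + 0.07102 = 0.07364 hr

Final: 0.07364 hr


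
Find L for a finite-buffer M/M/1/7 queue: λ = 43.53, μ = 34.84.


ρ = 43.53/34.84 = 1.2494
L = ρ[1 − (K+1)ρ^K + Kρ^(K+1)] / [(1−ρ)(1−ρ^(K+1))]
Numerator: 1.2494·(1 − 8·4.753064 + 7·5.938601) = 5.679513
Denominator: (-0.2494)·(-4.938601) = 1.231815
L = 5.679513/1.231815 = 4.6107

Final: 4.6107


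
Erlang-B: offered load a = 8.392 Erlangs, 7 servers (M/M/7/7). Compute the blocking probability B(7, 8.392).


B(c,a) = (a^c/c!) / Σ_{k=0}^{c} a^k/k!
a^7/7! = 581.604543
Σ terms (k=0..7): 1.00000 + 8.39200 + 35.21283 + 98.50203 + 206.65726 + 346.85354 + 485.13248 + 581.60454 = 1763.354681
B = 581.604543/1763.354681 = 0.329828

Final: 0.329828


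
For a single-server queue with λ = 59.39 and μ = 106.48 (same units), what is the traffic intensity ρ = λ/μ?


ρ = λ/μ = 59.39/106.48 = 0.5578

Final: 0.5578


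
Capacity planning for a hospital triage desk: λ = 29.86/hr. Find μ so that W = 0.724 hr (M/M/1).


W = 1/(μ−λ) ⇒ μ − λ = 1/W = 1/0.724 = 1.3812
μ = λ + 1/W = 29.86 + 1.3812 = 31.2412 per hr

Final: 31.2412 /hr


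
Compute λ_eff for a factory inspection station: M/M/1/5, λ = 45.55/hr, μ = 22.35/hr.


ρ = 2.0380; P_K = (1−ρ)ρ^5/(1−ρ^6) = 0.516539
λ_eff = λ(1 − P_K) = 45.55·(1 − 0.516539) = 45.55·0.483461 = 22.0217 /hr

Final: 22.0217 /hr
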